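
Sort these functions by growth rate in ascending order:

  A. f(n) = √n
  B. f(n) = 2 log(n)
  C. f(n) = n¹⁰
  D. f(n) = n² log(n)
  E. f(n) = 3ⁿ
B < A < D < C < E

Comparing growth rates:
B = 2 log(n) is O(log n)
A = √n is O(√n)
D = n² log(n) is O(n² log n)
C = n¹⁰ is O(n¹⁰)
E = 3ⁿ is O(3ⁿ)

Therefore, the order from slowest to fastest is: B < A < D < C < E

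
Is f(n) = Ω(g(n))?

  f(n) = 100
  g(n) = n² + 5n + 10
False

f(n) = 100 is O(1), and g(n) = n² + 5n + 10 is O(n²).
Since O(1) grows slower than O(n²), f(n) = Ω(g(n)) is false.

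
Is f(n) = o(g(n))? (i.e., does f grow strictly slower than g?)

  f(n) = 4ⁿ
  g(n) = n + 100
False

f(n) = 4ⁿ is O(4ⁿ), and g(n) = n + 100 is O(n).
Since O(4ⁿ) grows faster than or equal to O(n), f(n) = o(g(n)) is false.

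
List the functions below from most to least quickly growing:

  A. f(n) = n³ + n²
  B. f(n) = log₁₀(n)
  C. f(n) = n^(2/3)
A > C > B

Comparing growth rates:
A = n³ + n² is O(n³)
C = n^(2/3) is O(n^(2/3))
B = log₁₀(n) is O(log n)

Therefore, the order from fastest to slowest is: A > C > B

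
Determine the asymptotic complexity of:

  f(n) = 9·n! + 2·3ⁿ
O(n!)

The dominant term in 9·n! + 2·3ⁿ is 9·n!, which is Θ(n!).
Lower-order terms (2·3ⁿ) are asymptotically negligible.
Constants are absorbed, so the tightest bound is O(n!).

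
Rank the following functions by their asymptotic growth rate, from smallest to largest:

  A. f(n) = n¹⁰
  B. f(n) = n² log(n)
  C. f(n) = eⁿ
B < A < C

Comparing growth rates:
B = n² log(n) is O(n² log n)
A = n¹⁰ is O(n¹⁰)
C = eⁿ is O(eⁿ)

Therefore, the order from slowest to fastest is: B < A < C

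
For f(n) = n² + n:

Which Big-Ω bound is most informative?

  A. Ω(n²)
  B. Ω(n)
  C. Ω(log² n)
A

f(n) = n² + n is Ω(n²).
All listed options are valid Big-Ω bounds (lower bounds),
but Ω(n²) is the tightest (largest valid bound).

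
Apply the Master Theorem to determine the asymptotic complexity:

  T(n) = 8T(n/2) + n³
Θ(n³ log n)

Master Theorem: a = 8, b = 2, f(n) = n³.
Compute the critical exponent d = log₂(8) = 3.
Compare f(n) = Θ(n³) against n^d:
  k = 3 = d, so f(n) = Θ(n^d) — Case 2.
  Work is balanced across levels: T(n) = Θ(n^d log n) = Θ(n³ log n).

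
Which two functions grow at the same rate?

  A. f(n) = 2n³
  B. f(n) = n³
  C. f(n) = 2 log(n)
A and B

Examining each function:
  A. 2n³ is O(n³)
  B. n³ is O(n³)
  C. 2 log(n) is O(log n)

Functions A and B both have the same complexity class.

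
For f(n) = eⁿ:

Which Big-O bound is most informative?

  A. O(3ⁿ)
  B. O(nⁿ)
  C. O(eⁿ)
C

f(n) = eⁿ is O(eⁿ).
All listed options are valid Big-O bounds (upper bounds),
but O(eⁿ) is the tightest (smallest valid bound).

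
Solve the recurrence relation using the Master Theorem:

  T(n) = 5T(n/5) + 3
Θ(n)

Master Theorem: a = 5, b = 5, f(n) = 3.
Compute the critical exponent d = log₅(5) = 1.
Compare f(n) = Θ(1) against n^d:
  k = 0 < d = 1, so f(n) = O(n^(d-ε)) — Case 1.
  The recursion cost dominates: T(n) = Θ(n^d) = Θ(n).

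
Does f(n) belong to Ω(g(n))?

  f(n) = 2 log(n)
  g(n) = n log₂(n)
False

f(n) = 2 log(n) is O(log n), and g(n) = n log₂(n) is O(n log n).
Since O(log n) grows slower than O(n log n), f(n) = Ω(g(n)) is false.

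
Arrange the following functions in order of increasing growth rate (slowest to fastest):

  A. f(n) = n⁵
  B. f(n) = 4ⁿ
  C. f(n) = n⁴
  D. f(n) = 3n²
D < C < A < B

Comparing growth rates:
D = 3n² is O(n²)
C = n⁴ is O(n⁴)
A = n⁵ is O(n⁵)
B = 4ⁿ is O(4ⁿ)

Therefore, the order from slowest to fastest is: D < C < A < B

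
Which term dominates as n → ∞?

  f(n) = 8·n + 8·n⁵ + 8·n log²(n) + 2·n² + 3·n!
3·n!

Looking at each term:
  - 8·n is O(n)
  - 8·n⁵ is O(n⁵)
  - 8·n log²(n) is O(n log² n)
  - 2·n² is O(n²)
  - 3·n! is O(n!)

The term 3·n! (O(n!)) grows fastest and dominates all others.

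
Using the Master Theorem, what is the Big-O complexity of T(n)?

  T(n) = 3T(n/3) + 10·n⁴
Θ(n⁴)

Master Theorem: a = 3, b = 3, f(n) = 10·n⁴.
Compute the critical exponent d = log₃(3) = 1.
Compare f(n) = Θ(n⁴) against n^d:
  k = 4 > d = 1, so f(n) = Ω(n^(d+ε)) — Case 3.
  Regularity: a·(n/b)^4/n^4 = a/b^4 = 3/81 < 1 ✓.
  The top-level work dominates: T(n) = Θ(f(n)) = Θ(n⁴).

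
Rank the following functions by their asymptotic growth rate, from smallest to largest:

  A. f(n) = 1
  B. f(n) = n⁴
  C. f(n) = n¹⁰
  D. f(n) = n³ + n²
A < D < B < C

Comparing growth rates:
A = 1 is O(1)
D = n³ + n² is O(n³)
B = n⁴ is O(n⁴)
C = n¹⁰ is O(n¹⁰)

Therefore, the order from slowest to fastest is: A < D < B < C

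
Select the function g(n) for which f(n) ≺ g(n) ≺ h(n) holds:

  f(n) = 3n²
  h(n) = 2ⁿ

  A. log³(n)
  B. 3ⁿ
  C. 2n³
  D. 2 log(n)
C

We need g(n) with 3n² = o(g(n)) and g(n) = o(2ⁿ), i.e. O(n²) ≺ g ≺ O(2ⁿ).
Check each option:
  A. log³(n) — O(log³ n) does not grow strictly faster than f(n)
  B. 3ⁿ — O(3ⁿ) does not grow strictly slower than h(n)
  C. 2n³ — O(n³) is strictly between O(n²) and O(2ⁿ) ✓
  D. 2 log(n) — O(log n) does not grow strictly faster than f(n)

Only option C (2n³) lies strictly between.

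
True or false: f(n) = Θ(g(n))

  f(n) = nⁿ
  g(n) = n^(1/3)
False

f(n) = nⁿ is O(nⁿ), and g(n) = n^(1/3) is O(n^(1/3)).
Since they have different growth rates, f(n) = Θ(g(n)) is false.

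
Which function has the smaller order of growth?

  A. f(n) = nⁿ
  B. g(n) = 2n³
B

f(n) = nⁿ is O(nⁿ), while g(n) = 2n³ is O(n³).
Since O(n³) grows slower than O(nⁿ), g(n) is dominated.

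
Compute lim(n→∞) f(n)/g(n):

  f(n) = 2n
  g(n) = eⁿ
0

Since 2n (O(n)) grows slower than eⁿ (O(eⁿ)),
the ratio f(n)/g(n) → 0 as n → ∞.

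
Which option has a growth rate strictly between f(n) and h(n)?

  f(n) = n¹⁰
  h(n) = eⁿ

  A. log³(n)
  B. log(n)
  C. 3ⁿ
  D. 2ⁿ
D

We need g(n) with n¹⁰ = o(g(n)) and g(n) = o(eⁿ), i.e. O(n¹⁰) ≺ g ≺ O(eⁿ).
Check each option:
  A. log³(n) — O(log³ n) does not grow strictly faster than f(n)
  B. log(n) — O(log n) does not grow strictly faster than f(n)
  C. 3ⁿ — O(3ⁿ) does not grow strictly slower than h(n)
  D. 2ⁿ — O(2ⁿ) is strictly between O(n¹⁰) and O(eⁿ) ✓

Only option D (2ⁿ) lies strictly between.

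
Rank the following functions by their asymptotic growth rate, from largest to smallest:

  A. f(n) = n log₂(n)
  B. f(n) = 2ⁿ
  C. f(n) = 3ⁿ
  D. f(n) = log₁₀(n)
C > B > A > D

Comparing growth rates:
C = 3ⁿ is O(3ⁿ)
B = 2ⁿ is O(2ⁿ)
A = n log₂(n) is O(n log n)
D = log₁₀(n) is O(log n)

Therefore, the order from fastest to slowest is: C > B > A > D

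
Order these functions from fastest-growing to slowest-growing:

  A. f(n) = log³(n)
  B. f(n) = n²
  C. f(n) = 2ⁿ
C > B > A

Comparing growth rates:
C = 2ⁿ is O(2ⁿ)
B = n² is O(n²)
A = log³(n) is O(log³ n)

Therefore, the order from fastest to slowest is: C > B > A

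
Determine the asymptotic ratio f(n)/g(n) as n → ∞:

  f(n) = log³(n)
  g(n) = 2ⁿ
0

Since log³(n) (O(log³ n)) grows slower than 2ⁿ (O(2ⁿ)),
the ratio f(n)/g(n) → 0 as n → ∞.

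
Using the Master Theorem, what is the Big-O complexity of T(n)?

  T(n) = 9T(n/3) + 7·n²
Θ(n² log n)

Master Theorem: a = 9, b = 3, f(n) = 7·n².
Compute the critical exponent d = log₃(9) = 2.
Compare f(n) = Θ(n²) against n^d:
  k = 2 = d, so f(n) = Θ(n^d) — Case 2.
  Work is balanced across levels: T(n) = Θ(n^d log n) = Θ(n² log n).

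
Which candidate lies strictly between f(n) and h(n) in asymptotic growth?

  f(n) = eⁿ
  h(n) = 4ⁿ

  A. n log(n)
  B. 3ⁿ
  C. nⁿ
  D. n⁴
B

We need g(n) with eⁿ = o(g(n)) and g(n) = o(4ⁿ), i.e. O(eⁿ) ≺ g ≺ O(4ⁿ).
Check each option:
  A. n log(n) — O(n log n) does not grow strictly faster than f(n)
  B. 3ⁿ — O(3ⁿ) is strictly between O(eⁿ) and O(4ⁿ) ✓
  C. nⁿ — O(nⁿ) does not grow strictly slower than h(n)
  D. n⁴ — O(n⁴) does not grow strictly faster than f(n)

Only option B (3ⁿ) lies strictly between.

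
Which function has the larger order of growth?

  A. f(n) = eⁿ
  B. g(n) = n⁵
A

f(n) = eⁿ is O(eⁿ), while g(n) = n⁵ is O(n⁵).
Since O(eⁿ) grows faster than O(n⁵), f(n) dominates.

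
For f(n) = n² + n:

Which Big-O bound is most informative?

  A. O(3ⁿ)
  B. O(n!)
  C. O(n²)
C

f(n) = n² + n is O(n²).
All listed options are valid Big-O bounds (upper bounds),
but O(n²) is the tightest (smallest valid bound).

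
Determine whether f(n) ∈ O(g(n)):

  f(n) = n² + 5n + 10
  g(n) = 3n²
True

f(n) = n² + 5n + 10 and g(n) = 3n² are both O(n²).
Big-O permits equal growth rates (f ≤ c·g for some c), so f(n) = O(g(n)) is true.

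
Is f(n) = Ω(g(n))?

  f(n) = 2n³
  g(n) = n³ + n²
True

f(n) = 2n³ and g(n) = n³ + n² are both O(n³).
Big-Ω permits equal growth rates (f ≥ c·g for some c > 0), so f(n) = Ω(g(n)) is true.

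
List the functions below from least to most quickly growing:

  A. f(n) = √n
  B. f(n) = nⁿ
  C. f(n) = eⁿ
A < C < B

Comparing growth rates:
A = √n is O(√n)
C = eⁿ is O(eⁿ)
B = nⁿ is O(nⁿ)

Therefore, the order from slowest to fastest is: A < C < B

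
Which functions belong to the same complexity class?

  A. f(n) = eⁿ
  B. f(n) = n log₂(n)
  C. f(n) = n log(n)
B and C

Examining each function:
  A. eⁿ is O(eⁿ)
  B. n log₂(n) is O(n log n)
  C. n log(n) is O(n log n)

Functions B and C both have the same complexity class.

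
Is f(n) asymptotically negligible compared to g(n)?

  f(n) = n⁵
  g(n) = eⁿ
True

f(n) = n⁵ is O(n⁵), and g(n) = eⁿ is O(eⁿ).
Since O(n⁵) grows strictly slower than O(eⁿ), f(n) = o(g(n)) is true.
This means lim(n→∞) f(n)/g(n) = 0.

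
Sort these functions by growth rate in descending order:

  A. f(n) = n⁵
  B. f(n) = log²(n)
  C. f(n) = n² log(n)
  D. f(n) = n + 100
A > C > D > B

Comparing growth rates:
A = n⁵ is O(n⁵)
C = n² log(n) is O(n² log n)
D = n + 100 is O(n)
B = log²(n) is O(log² n)

Therefore, the order from fastest to slowest is: A > C > D > B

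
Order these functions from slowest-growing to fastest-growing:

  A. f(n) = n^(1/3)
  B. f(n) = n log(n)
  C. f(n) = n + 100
A < C < B

Comparing growth rates:
A = n^(1/3) is O(n^(1/3))
C = n + 100 is O(n)
B = n log(n) is O(n log n)

Therefore, the order from slowest to fastest is: A < C < B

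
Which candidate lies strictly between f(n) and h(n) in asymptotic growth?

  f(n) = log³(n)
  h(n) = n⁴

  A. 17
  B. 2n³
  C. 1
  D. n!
B

We need g(n) with log³(n) = o(g(n)) and g(n) = o(n⁴), i.e. O(log³ n) ≺ g ≺ O(n⁴).
Check each option:
  A. 17 — O(1) does not grow strictly faster than f(n)
  B. 2n³ — O(n³) is strictly between O(log³ n) and O(n⁴) ✓
  C. 1 — O(1) does not grow strictly faster than f(n)
  D. n! — O(n!) does not grow strictly slower than h(n)

Only option B (2n³) lies strictly between.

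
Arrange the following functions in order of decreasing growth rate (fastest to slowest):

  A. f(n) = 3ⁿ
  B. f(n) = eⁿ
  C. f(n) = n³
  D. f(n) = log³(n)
A > B > C > D

Comparing growth rates:
A = 3ⁿ is O(3ⁿ)
B = eⁿ is O(eⁿ)
C = n³ is O(n³)
D = log³(n) is O(log³ n)

Therefore, the order from fastest to slowest is: A > B > C > D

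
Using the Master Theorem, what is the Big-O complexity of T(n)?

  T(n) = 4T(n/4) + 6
Θ(n)

Master Theorem: a = 4, b = 4, f(n) = 6.
Compute the critical exponent d = log₄(4) = 1.
Compare f(n) = Θ(1) against n^d:
  k = 0 < d = 1, so f(n) = O(n^(d-ε)) — Case 1.
  The recursion cost dominates: T(n) = Θ(n^d) = Θ(n).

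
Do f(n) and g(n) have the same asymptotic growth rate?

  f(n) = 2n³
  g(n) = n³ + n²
True

f(n) = 2n³ and g(n) = n³ + n² are both O(n³).
Since they have the same asymptotic growth rate, f(n) = Θ(g(n)) is true.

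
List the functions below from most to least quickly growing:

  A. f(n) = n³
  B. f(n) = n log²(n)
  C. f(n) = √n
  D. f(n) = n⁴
D > A > B > C

Comparing growth rates:
D = n⁴ is O(n⁴)
A = n³ is O(n³)
B = n log²(n) is O(n log² n)
C = √n is O(√n)

Therefore, the order from fastest to slowest is: D > A > B > C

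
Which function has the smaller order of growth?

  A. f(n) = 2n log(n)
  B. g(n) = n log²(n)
A

f(n) = 2n log(n) is O(n log n), while g(n) = n log²(n) is O(n log² n).
Since O(n log n) grows slower than O(n log² n), f(n) is dominated.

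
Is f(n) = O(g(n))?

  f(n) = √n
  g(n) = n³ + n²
True

f(n) = √n is O(√n), and g(n) = n³ + n² is O(n³).
Since O(√n) ⊆ O(n³) (f grows no faster than g), f(n) = O(g(n)) is true.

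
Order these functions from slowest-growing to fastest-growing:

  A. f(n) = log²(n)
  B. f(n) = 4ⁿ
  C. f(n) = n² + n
A < C < B

Comparing growth rates:
A = log²(n) is O(log² n)
C = n² + n is O(n²)
B = 4ⁿ is O(4ⁿ)

Therefore, the order from slowest to fastest is: A < C < B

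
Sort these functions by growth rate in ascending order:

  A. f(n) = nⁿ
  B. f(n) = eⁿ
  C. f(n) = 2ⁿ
C < B < A

Comparing growth rates:
C = 2ⁿ is O(2ⁿ)
B = eⁿ is O(eⁿ)
A = nⁿ is O(nⁿ)

Therefore, the order from slowest to fastest is: C < B < A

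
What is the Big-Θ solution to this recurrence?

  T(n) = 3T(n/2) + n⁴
Θ(n⁴)

Master Theorem: a = 3, b = 2, f(n) = n⁴.
Compute the critical exponent d = log₂(3) = 1.585.
Compare f(n) = Θ(n⁴) against n^d:
  k = 4 > d = 1.585, so f(n) = Ω(n^(d+ε)) — Case 3.
  Regularity: a·(n/b)^4/n^4 = a/b^4 = 3/16 < 1 ✓.
  The top-level work dominates: T(n) = Θ(f(n)) = Θ(n⁴).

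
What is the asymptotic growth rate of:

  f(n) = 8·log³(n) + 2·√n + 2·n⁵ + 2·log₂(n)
Θ(n⁵)

Order the terms by growth rate: 2·log₂(n) ≺ 8·log³(n) ≺ 2·√n ≺ 2·n⁵.
The fastest-growing term 2·n⁵ dominates as n → ∞; dropping its constant factor gives Θ(n⁵).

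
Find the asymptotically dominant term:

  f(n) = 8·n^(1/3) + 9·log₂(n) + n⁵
n⁵

Looking at each term:
  - 8·n^(1/3) is O(n^(1/3))
  - 9·log₂(n) is O(log n)
  - n⁵ is O(n⁵)

The term n⁵ (O(n⁵)) grows fastest and dominates all others.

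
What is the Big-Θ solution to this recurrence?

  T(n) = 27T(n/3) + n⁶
Θ(n⁶)

Master Theorem: a = 27, b = 3, f(n) = n⁶.
Compute the critical exponent d = log₃(27) = 3.
Compare f(n) = Θ(n⁶) against n^d:
  k = 6 > d = 3, so f(n) = Ω(n^(d+ε)) — Case 3.
  Regularity: a·(n/b)^6/n^6 = a/b^6 = 27/729 < 1 ✓.
  The top-level work dominates: T(n) = Θ(f(n)) = Θ(n⁶).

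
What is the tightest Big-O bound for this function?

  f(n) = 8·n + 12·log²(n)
O(n)

The dominant term in 8·n + 12·log²(n) is 8·n, which is Θ(n).
Lower-order terms (12·log²(n)) are asymptotically negligible.
Constants are absorbed, so the tightest bound is O(n).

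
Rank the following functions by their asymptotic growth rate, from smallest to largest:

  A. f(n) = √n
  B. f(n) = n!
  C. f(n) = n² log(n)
A < C < B

Comparing growth rates:
A = √n is O(√n)
C = n² log(n) is O(n² log n)
B = n! is O(n!)

Therefore, the order from slowest to fastest is: A < C < B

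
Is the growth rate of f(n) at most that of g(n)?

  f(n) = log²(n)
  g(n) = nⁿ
True

f(n) = log²(n) is O(log² n), and g(n) = nⁿ is O(nⁿ).
Since O(log² n) ⊆ O(nⁿ) (f grows no faster than g), f(n) = O(g(n)) is true.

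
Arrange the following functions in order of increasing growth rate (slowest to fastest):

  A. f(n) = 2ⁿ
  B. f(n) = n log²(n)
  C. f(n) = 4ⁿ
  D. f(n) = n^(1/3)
D < B < A < C

Comparing growth rates:
D = n^(1/3) is O(n^(1/3))
B = n log²(n) is O(n log² n)
A = 2ⁿ is O(2ⁿ)
C = 4ⁿ is O(4ⁿ)

Therefore, the order from slowest to fastest is: D < B < A < C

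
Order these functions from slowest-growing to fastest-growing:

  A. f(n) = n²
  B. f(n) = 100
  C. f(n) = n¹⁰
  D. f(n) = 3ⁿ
B < A < C < D

Comparing growth rates:
B = 100 is O(1)
A = n² is O(n²)
C = n¹⁰ is O(n¹⁰)
D = 3ⁿ is O(3ⁿ)

Therefore, the order from slowest to fastest is: B < A < C < D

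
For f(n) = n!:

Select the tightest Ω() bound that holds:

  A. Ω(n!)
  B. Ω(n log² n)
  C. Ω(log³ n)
A

f(n) = n! is Ω(n!).
All listed options are valid Big-Ω bounds (lower bounds),
but Ω(n!) is the tightest (largest valid bound).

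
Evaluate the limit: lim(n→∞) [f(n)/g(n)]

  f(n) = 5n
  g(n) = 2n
5/2

Since 5n and 2n have the same growth rate (O(n)),
the ratio converges to a constant: 5/2.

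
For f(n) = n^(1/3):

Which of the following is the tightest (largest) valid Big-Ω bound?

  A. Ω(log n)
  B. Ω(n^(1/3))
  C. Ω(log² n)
B

f(n) = n^(1/3) is Ω(n^(1/3)).
All listed options are valid Big-Ω bounds (lower bounds),
but Ω(n^(1/3)) is the tightest (largest valid bound).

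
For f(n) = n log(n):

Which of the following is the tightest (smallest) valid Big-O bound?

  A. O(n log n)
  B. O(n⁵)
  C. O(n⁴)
A

f(n) = n log(n) is O(n log n).
All listed options are valid Big-O bounds (upper bounds),
but O(n log n) is the tightest (smallest valid bound).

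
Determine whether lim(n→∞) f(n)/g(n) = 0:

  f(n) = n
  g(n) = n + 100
False

f(n) = n is O(n), and g(n) = n + 100 is O(n).
Since they have the same growth rate, f(n) = o(g(n)) is false.
(f = o(g) requires f to grow strictly slower, not equal.)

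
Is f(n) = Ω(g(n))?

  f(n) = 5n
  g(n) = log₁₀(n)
True

f(n) = 5n is O(n), and g(n) = log₁₀(n) is O(log n).
Since O(n) grows at least as fast as O(log n), f(n) = Ω(g(n)) is true.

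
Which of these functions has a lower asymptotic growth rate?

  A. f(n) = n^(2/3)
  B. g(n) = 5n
A

f(n) = n^(2/3) is O(n^(2/3)), while g(n) = 5n is O(n).
Since O(n^(2/3)) grows slower than O(n), f(n) is dominated.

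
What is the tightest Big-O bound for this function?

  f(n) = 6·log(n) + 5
O(log n)

The dominant term in 6·log(n) + 5 is 6·log(n), which is Θ(log n).
Lower-order terms (5) are asymptotically negligible.
Constants are absorbed, so the tightest bound is O(log n).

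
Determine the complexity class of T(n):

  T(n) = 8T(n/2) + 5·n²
Θ(n³)

Master Theorem: a = 8, b = 2, f(n) = 5·n².
Compute the critical exponent d = log₂(8) = 3.
Compare f(n) = Θ(n²) against n^d:
  k = 2 < d = 3, so f(n) = O(n^(d-ε)) — Case 1.
  The recursion cost dominates: T(n) = Θ(n^d) = Θ(n³).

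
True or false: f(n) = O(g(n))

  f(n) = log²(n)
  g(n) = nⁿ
True

f(n) = log²(n) is O(log² n), and g(n) = nⁿ is O(nⁿ).
Since O(log² n) ⊆ O(nⁿ) (f grows no faster than g), f(n) = O(g(n)) is true.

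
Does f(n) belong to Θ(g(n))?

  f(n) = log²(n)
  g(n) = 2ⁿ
False

f(n) = log²(n) is O(log² n), and g(n) = 2ⁿ is O(2ⁿ).
Since they have different growth rates, f(n) = Θ(g(n)) is false.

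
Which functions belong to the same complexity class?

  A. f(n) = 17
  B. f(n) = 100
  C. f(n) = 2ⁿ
A and B

Examining each function:
  A. 17 is O(1)
  B. 100 is O(1)
  C. 2ⁿ is O(2ⁿ)

Functions A and B both have the same complexity class.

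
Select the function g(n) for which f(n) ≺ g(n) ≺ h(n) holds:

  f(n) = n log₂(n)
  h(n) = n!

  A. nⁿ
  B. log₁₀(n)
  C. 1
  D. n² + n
D

We need g(n) with n log₂(n) = o(g(n)) and g(n) = o(n!), i.e. O(n log n) ≺ g ≺ O(n!).
Check each option:
  A. nⁿ — O(nⁿ) does not grow strictly slower than h(n)
  B. log₁₀(n) — O(log n) does not grow strictly faster than f(n)
  C. 1 — O(1) does not grow strictly faster than f(n)
  D. n² + n — O(n²) is strictly between O(n log n) and O(n!) ✓

Only option D (n² + n) lies strictly between.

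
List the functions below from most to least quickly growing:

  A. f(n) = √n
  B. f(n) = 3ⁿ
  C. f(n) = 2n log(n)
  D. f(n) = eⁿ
B > D > C > A

Comparing growth rates:
B = 3ⁿ is O(3ⁿ)
D = eⁿ is O(eⁿ)
C = 2n log(n) is O(n log n)
A = √n is O(√n)

Therefore, the order from fastest to slowest is: B > D > C > A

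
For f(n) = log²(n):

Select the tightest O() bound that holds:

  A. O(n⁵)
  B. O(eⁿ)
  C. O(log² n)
C

f(n) = log²(n) is O(log² n).
All listed options are valid Big-O bounds (upper bounds),
but O(log² n) is the tightest (smallest valid bound).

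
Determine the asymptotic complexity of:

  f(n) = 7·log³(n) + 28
O(log³ n)

The dominant term in 7·log³(n) + 28 is 7·log³(n), which is Θ(log³ n).
Lower-order terms (28) are asymptotically negligible.
Constants are absorbed, so the tightest bound is O(log³ n).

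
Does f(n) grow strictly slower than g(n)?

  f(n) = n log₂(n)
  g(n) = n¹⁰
True

f(n) = n log₂(n) is O(n log n), and g(n) = n¹⁰ is O(n¹⁰).
Since O(n log n) grows strictly slower than O(n¹⁰), f(n) = o(g(n)) is true.
This means lim(n→∞) f(n)/g(n) = 0.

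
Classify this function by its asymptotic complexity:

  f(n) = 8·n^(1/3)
O(n^(1/3))

The dominant term in 8·n^(1/3) is 8·n^(1/3), which is Θ(n^(1/3)).
Constants are absorbed, so the tightest bound is O(n^(1/3)).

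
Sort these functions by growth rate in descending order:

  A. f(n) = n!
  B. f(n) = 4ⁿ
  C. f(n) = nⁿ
C > A > B

Comparing growth rates:
C = nⁿ is O(nⁿ)
A = n! is O(n!)
B = 4ⁿ is O(4ⁿ)

Therefore, the order from fastest to slowest is: C > A > B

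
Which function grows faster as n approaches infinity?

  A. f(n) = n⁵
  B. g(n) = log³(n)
A

f(n) = n⁵ is O(n⁵), while g(n) = log³(n) is O(log³ n).
Since O(n⁵) grows faster than O(log³ n), f(n) dominates.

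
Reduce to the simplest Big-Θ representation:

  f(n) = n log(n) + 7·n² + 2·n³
Θ(n³)

Order the terms by growth rate: n log(n) ≺ 7·n² ≺ 2·n³.
The fastest-growing term 2·n³ dominates as n → ∞; dropping its constant factor gives Θ(n³).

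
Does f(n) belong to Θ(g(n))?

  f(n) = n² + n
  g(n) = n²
True

f(n) = n² + n and g(n) = n² are both O(n²).
Since they have the same asymptotic growth rate, f(n) = Θ(g(n)) is true.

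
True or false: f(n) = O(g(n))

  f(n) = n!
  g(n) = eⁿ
False

f(n) = n! is O(n!), and g(n) = eⁿ is O(eⁿ).
Since O(n!) grows faster than O(eⁿ), f(n) = O(g(n)) is false.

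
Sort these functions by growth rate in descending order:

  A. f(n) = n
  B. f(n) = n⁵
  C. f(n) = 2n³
B > C > A

Comparing growth rates:
B = n⁵ is O(n⁵)
C = 2n³ is O(n³)
A = n is O(n)

Therefore, the order from fastest to slowest is: B > C > A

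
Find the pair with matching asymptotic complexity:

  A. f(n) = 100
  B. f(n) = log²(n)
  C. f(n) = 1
A and C

Examining each function:
  A. 100 is O(1)
  B. log²(n) is O(log² n)
  C. 1 is O(1)

Functions A and C both have the same complexity class.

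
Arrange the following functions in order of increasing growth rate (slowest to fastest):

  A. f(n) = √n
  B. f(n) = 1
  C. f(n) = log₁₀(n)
B < C < A

Comparing growth rates:
B = 1 is O(1)
C = log₁₀(n) is O(log n)
A = √n is O(√n)

Therefore, the order from slowest to fastest is: B < C < A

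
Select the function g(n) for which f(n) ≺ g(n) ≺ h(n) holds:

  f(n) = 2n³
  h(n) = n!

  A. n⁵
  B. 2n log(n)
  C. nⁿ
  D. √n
A

We need g(n) with 2n³ = o(g(n)) and g(n) = o(n!), i.e. O(n³) ≺ g ≺ O(n!).
Check each option:
  A. n⁵ — O(n⁵) is strictly between O(n³) and O(n!) ✓
  B. 2n log(n) — O(n log n) does not grow strictly faster than f(n)
  C. nⁿ — O(nⁿ) does not grow strictly slower than h(n)
  D. √n — O(√n) does not grow strictly faster than f(n)

Only option A (n⁵) lies strictly between.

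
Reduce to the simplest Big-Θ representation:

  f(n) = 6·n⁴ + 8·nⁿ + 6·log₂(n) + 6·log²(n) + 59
Θ(nⁿ)

Order the terms by growth rate: 59 ≺ 6·log₂(n) ≺ 6·log²(n) ≺ 6·n⁴ ≺ 8·nⁿ.
The fastest-growing term 8·nⁿ dominates as n → ∞; dropping its constant factor gives Θ(nⁿ).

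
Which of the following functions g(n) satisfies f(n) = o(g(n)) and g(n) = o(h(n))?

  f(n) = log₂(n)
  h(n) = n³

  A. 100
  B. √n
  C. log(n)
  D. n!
B

We need g(n) with log₂(n) = o(g(n)) and g(n) = o(n³), i.e. O(log n) ≺ g ≺ O(n³).
Check each option:
  A. 100 — O(1) does not grow strictly faster than f(n)
  B. √n — O(√n) is strictly between O(log n) and O(n³) ✓
  C. log(n) — O(log n) does not grow strictly faster than f(n)
  D. n! — O(n!) does not grow strictly slower than h(n)

Only option B (√n) lies strictly between.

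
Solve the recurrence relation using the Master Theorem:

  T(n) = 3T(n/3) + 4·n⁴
Θ(n⁴)

Master Theorem: a = 3, b = 3, f(n) = 4·n⁴.
Compute the critical exponent d = log₃(3) = 1.
Compare f(n) = Θ(n⁴) against n^d:
  k = 4 > d = 1, so f(n) = Ω(n^(d+ε)) — Case 3.
  Regularity: a·(n/b)^4/n^4 = a/b^4 = 3/81 < 1 ✓.
  The top-level work dominates: T(n) = Θ(f(n)) = Θ(n⁴).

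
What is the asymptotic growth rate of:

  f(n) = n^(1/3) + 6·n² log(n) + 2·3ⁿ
Θ(3ⁿ)

Order the terms by growth rate: n^(1/3) ≺ 6·n² log(n) ≺ 2·3ⁿ.
The fastest-growing term 2·3ⁿ dominates as n → ∞; dropping its constant factor gives Θ(3ⁿ).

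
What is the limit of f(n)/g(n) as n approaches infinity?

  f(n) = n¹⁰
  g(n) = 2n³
∞

Since n¹⁰ (O(n¹⁰)) grows faster than 2n³ (O(n³)),
the ratio f(n)/g(n) → ∞ as n → ∞.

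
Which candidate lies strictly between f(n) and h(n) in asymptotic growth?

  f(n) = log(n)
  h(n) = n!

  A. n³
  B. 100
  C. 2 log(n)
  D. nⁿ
A

We need g(n) with log(n) = o(g(n)) and g(n) = o(n!), i.e. O(log n) ≺ g ≺ O(n!).
Check each option:
  A. n³ — O(n³) is strictly between O(log n) and O(n!) ✓
  B. 100 — O(1) does not grow strictly faster than f(n)
  C. 2 log(n) — O(log n) does not grow strictly faster than f(n)
  D. nⁿ — O(nⁿ) does not grow strictly slower than h(n)

Only option A (n³) lies strictly between.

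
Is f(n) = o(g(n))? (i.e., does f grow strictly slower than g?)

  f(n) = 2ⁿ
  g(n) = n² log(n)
False

f(n) = 2ⁿ is O(2ⁿ), and g(n) = n² log(n) is O(n² log n).
Since O(2ⁿ) grows faster than or equal to O(n² log n), f(n) = o(g(n)) is false.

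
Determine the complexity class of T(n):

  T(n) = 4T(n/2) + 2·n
Θ(n²)

Master Theorem: a = 4, b = 2, f(n) = 2·n.
Compute the critical exponent d = log₂(4) = 2.
Compare f(n) = Θ(n) against n^d:
  k = 1 < d = 2, so f(n) = O(n^(d-ε)) — Case 1.
  The recursion cost dominates: T(n) = Θ(n^d) = Θ(n²).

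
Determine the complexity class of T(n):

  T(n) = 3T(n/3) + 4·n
Θ(n log n)

Master Theorem: a = 3, b = 3, f(n) = 4·n.
Compute the critical exponent d = log₃(3) = 1.
Compare f(n) = Θ(n) against n^d:
  k = 1 = d, so f(n) = Θ(n^d) — Case 2.
  Work is balanced across levels: T(n) = Θ(n^d log n) = Θ(n log n).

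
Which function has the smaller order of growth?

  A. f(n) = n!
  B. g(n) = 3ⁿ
B

f(n) = n! is O(n!), while g(n) = 3ⁿ is O(3ⁿ).
Since O(3ⁿ) grows slower than O(n!), g(n) is dominated.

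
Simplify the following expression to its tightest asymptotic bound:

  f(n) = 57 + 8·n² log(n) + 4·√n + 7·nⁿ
Θ(nⁿ)

Order the terms by growth rate: 57 ≺ 4·√n ≺ 8·n² log(n) ≺ 7·nⁿ.
The fastest-growing term 7·nⁿ dominates as n → ∞; dropping its constant factor gives Θ(nⁿ).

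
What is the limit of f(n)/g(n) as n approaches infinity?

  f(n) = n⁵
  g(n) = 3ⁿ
0

Since n⁵ (O(n⁵)) grows slower than 3ⁿ (O(3ⁿ)),
the ratio f(n)/g(n) → 0 as n → ∞.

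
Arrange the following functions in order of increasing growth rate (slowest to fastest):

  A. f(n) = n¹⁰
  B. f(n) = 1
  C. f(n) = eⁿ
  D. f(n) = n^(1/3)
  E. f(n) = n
B < D < E < A < C

Comparing growth rates:
B = 1 is O(1)
D = n^(1/3) is O(n^(1/3))
E = n is O(n)
A = n¹⁰ is O(n¹⁰)
C = eⁿ is O(eⁿ)

Therefore, the order from slowest to fastest is: B < D < E < A < C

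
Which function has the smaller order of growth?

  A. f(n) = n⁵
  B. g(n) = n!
A

f(n) = n⁵ is O(n⁵), while g(n) = n! is O(n!).
Since O(n⁵) grows slower than O(n!), f(n) is dominated.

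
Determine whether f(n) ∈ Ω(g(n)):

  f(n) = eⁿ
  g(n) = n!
False

f(n) = eⁿ is O(eⁿ), and g(n) = n! is O(n!).
Since O(eⁿ) grows slower than O(n!), f(n) = Ω(g(n)) is false.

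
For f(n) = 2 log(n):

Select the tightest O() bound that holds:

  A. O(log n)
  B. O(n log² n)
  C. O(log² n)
A

f(n) = 2 log(n) is O(log n).
All listed options are valid Big-O bounds (upper bounds),
but O(log n) is the tightest (smallest valid bound).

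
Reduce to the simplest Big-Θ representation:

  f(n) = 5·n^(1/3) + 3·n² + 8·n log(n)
Θ(n²)

Order the terms by growth rate: 5·n^(1/3) ≺ 8·n log(n) ≺ 3·n².
The fastest-growing term 3·n² dominates as n → ∞; dropping its constant factor gives Θ(n²).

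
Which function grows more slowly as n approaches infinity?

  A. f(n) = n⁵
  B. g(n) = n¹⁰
A

f(n) = n⁵ is O(n⁵), while g(n) = n¹⁰ is O(n¹⁰).
Since O(n⁵) grows slower than O(n¹⁰), f(n) is dominated.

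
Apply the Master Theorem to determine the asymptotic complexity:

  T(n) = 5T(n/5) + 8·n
Θ(n log n)

Master Theorem: a = 5, b = 5, f(n) = 8·n.
Compute the critical exponent d = log₅(5) = 1.
Compare f(n) = Θ(n) against n^d:
  k = 1 = d, so f(n) = Θ(n^d) — Case 2.
  Work is balanced across levels: T(n) = Θ(n^d log n) = Θ(n log n).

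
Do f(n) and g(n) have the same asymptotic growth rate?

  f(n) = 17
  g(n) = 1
True

f(n) = 17 and g(n) = 1 are both O(1).
Since they have the same asymptotic growth rate, f(n) = Θ(g(n)) is true.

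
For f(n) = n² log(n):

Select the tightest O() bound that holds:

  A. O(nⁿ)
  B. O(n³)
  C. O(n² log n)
C

f(n) = n² log(n) is O(n² log n).
All listed options are valid Big-O bounds (upper bounds),
but O(n² log n) is the tightest (smallest valid bound).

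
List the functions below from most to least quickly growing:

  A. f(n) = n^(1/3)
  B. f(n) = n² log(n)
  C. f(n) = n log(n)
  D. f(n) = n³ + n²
D > B > C > A

Comparing growth rates:
D = n³ + n² is O(n³)
B = n² log(n) is O(n² log n)
C = n log(n) is O(n log n)
A = n^(1/3) is O(n^(1/3))

Therefore, the order from fastest to slowest is: D > B > C > A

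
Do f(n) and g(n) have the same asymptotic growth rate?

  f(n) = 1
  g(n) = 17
True

f(n) = 1 and g(n) = 17 are both O(1).
Since they have the same asymptotic growth rate, f(n) = Θ(g(n)) is true.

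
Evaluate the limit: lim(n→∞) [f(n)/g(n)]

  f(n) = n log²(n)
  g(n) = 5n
∞

Since n log²(n) (O(n log² n)) grows faster than 5n (O(n)),
the ratio f(n)/g(n) → ∞ as n → ∞.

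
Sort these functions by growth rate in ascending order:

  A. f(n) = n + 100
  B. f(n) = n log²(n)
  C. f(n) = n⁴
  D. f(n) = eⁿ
A < B < C < D

Comparing growth rates:
A = n + 100 is O(n)
B = n log²(n) is O(n log² n)
C = n⁴ is O(n⁴)
D = eⁿ is O(eⁿ)

Therefore, the order from slowest to fastest is: A < B < C < D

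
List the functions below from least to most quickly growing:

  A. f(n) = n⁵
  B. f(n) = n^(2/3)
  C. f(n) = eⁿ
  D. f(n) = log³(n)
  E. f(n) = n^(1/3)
D < E < B < A < C

Comparing growth rates:
D = log³(n) is O(log³ n)
E = n^(1/3) is O(n^(1/3))
B = n^(2/3) is O(n^(2/3))
A = n⁵ is O(n⁵)
C = eⁿ is O(eⁿ)

Therefore, the order from slowest to fastest is: D < E < B < A < C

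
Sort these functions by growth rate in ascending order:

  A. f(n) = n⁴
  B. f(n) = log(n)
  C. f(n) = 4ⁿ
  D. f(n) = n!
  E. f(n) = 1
E < B < A < C < D

Comparing growth rates:
E = 1 is O(1)
B = log(n) is O(log n)
A = n⁴ is O(n⁴)
C = 4ⁿ is O(4ⁿ)
D = n! is O(n!)

Therefore, the order from slowest to fastest is: E < B < A < C < D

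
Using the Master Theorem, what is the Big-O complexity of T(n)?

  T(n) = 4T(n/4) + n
Θ(n log n)

Master Theorem: a = 4, b = 4, f(n) = n.
Compute the critical exponent d = log₄(4) = 1.
Compare f(n) = Θ(n) against n^d:
  k = 1 = d, so f(n) = Θ(n^d) — Case 2.
  Work is balanced across levels: T(n) = Θ(n^d log n) = Θ(n log n).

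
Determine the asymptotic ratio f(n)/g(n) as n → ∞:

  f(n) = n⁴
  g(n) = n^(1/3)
∞

Since n⁴ (O(n⁴)) grows faster than n^(1/3) (O(n^(1/3))),
the ratio f(n)/g(n) → ∞ as n → ∞.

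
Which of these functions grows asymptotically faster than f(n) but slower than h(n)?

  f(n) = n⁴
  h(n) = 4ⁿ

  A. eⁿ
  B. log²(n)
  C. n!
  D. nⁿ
A

We need g(n) with n⁴ = o(g(n)) and g(n) = o(4ⁿ), i.e. O(n⁴) ≺ g ≺ O(4ⁿ).
Check each option:
  A. eⁿ — O(eⁿ) is strictly between O(n⁴) and O(4ⁿ) ✓
  B. log²(n) — O(log² n) does not grow strictly faster than f(n)
  C. n! — O(n!) does not grow strictly slower than h(n)
  D. nⁿ — O(nⁿ) does not grow strictly slower than h(n)

Only option A (eⁿ) lies strictly between.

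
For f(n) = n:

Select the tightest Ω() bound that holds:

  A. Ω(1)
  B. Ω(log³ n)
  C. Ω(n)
C

f(n) = n is Ω(n).
All listed options are valid Big-Ω bounds (lower bounds),
but Ω(n) is the tightest (largest valid bound).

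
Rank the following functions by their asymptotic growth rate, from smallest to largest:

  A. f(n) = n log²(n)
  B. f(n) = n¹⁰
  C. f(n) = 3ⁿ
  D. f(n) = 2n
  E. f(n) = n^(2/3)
E < D < A < B < C

Comparing growth rates:
E = n^(2/3) is O(n^(2/3))
D = 2n is O(n)
A = n log²(n) is O(n log² n)
B = n¹⁰ is O(n¹⁰)
C = 3ⁿ is O(3ⁿ)

Therefore, the order from slowest to fastest is: E < D < A < B < C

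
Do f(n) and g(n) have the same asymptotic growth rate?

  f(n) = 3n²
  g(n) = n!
False

f(n) = 3n² is O(n²), and g(n) = n! is O(n!).
Since they have different growth rates, f(n) = Θ(g(n)) is false.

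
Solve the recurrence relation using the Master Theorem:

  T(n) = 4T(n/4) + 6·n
Θ(n log n)

Master Theorem: a = 4, b = 4, f(n) = 6·n.
Compute the critical exponent d = log₄(4) = 1.
Compare f(n) = Θ(n) against n^d:
  k = 1 = d, so f(n) = Θ(n^d) — Case 2.
  Work is balanced across levels: T(n) = Θ(n^d log n) = Θ(n log n).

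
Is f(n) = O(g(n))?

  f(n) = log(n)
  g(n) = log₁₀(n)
True

f(n) = log(n) and g(n) = log₁₀(n) are both O(log n).
Big-O permits equal growth rates (f ≤ c·g for some c), so f(n) = O(g(n)) is true.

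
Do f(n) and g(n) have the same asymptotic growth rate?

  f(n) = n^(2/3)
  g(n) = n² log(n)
False

f(n) = n^(2/3) is O(n^(2/3)), and g(n) = n² log(n) is O(n² log n).
Since they have different growth rates, f(n) = Θ(g(n)) is false.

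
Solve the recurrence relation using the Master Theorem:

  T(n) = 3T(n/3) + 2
Θ(n)

Master Theorem: a = 3, b = 3, f(n) = 2.
Compute the critical exponent d = log₃(3) = 1.
Compare f(n) = Θ(1) against n^d:
  k = 0 < d = 1, so f(n) = O(n^(d-ε)) — Case 1.
  The recursion cost dominates: T(n) = Θ(n^d) = Θ(n).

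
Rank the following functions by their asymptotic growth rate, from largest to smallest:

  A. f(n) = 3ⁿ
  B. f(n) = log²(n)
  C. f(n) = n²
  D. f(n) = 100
A > C > B > D

Comparing growth rates:
A = 3ⁿ is O(3ⁿ)
C = n² is O(n²)
B = log²(n) is O(log² n)
D = 100 is O(1)

Therefore, the order from fastest to slowest is: A > C > B > D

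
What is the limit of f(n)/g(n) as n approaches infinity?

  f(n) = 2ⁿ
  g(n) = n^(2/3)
∞

Since 2ⁿ (O(2ⁿ)) grows faster than n^(2/3) (O(n^(2/3))),
the ratio f(n)/g(n) → ∞ as n → ∞.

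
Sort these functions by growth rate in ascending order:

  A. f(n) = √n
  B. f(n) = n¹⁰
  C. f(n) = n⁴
A < C < B

Comparing growth rates:
A = √n is O(√n)
C = n⁴ is O(n⁴)
B = n¹⁰ is O(n¹⁰)

Therefore, the order from slowest to fastest is: A < C < B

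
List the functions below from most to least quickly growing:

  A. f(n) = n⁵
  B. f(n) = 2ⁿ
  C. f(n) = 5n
B > A > C

Comparing growth rates:
B = 2ⁿ is O(2ⁿ)
A = n⁵ is O(n⁵)
C = 5n is O(n)

Therefore, the order from fastest to slowest is: B > A > C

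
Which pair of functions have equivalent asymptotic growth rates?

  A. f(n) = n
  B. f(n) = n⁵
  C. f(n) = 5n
A and C

Examining each function:
  A. n is O(n)
  B. n⁵ is O(n⁵)
  C. 5n is O(n)

Functions A and C both have the same complexity class.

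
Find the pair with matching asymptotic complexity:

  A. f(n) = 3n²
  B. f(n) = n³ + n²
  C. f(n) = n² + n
A and C

Examining each function:
  A. 3n² is O(n²)
  B. n³ + n² is O(n³)
  C. n² + n is O(n²)

Functions A and C both have the same complexity class.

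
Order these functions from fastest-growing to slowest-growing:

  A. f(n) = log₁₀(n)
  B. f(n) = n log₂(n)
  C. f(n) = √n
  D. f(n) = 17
B > C > A > D

Comparing growth rates:
B = n log₂(n) is O(n log n)
C = √n is O(√n)
A = log₁₀(n) is O(log n)
D = 17 is O(1)

Therefore, the order from fastest to slowest is: B > C > A > D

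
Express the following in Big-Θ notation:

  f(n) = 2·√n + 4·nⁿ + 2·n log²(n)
Θ(nⁿ)

Order the terms by growth rate: 2·√n ≺ 2·n log²(n) ≺ 4·nⁿ.
The fastest-growing term 4·nⁿ dominates as n → ∞; dropping its constant factor gives Θ(nⁿ).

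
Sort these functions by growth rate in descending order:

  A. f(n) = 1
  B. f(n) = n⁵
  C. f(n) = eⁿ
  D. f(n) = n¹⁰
C > D > B > A

Comparing growth rates:
C = eⁿ is O(eⁿ)
D = n¹⁰ is O(n¹⁰)
B = n⁵ is O(n⁵)
A = 1 is O(1)

Therefore, the order from fastest to slowest is: C > D > B > A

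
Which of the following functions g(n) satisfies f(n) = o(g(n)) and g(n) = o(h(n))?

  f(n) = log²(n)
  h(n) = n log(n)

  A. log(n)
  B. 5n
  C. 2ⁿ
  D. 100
B

We need g(n) with log²(n) = o(g(n)) and g(n) = o(n log(n)), i.e. O(log² n) ≺ g ≺ O(n log n).
Check each option:
  A. log(n) — O(log n) does not grow strictly faster than f(n)
  B. 5n — O(n) is strictly between O(log² n) and O(n log n) ✓
  C. 2ⁿ — O(2ⁿ) does not grow strictly slower than h(n)
  D. 100 — O(1) does not grow strictly faster than f(n)

Only option B (5n) lies strictly between.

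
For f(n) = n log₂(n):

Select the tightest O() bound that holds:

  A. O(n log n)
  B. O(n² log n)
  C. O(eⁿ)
A

f(n) = n log₂(n) is O(n log n).
All listed options are valid Big-O bounds (upper bounds),
but O(n log n) is the tightest (smallest valid bound).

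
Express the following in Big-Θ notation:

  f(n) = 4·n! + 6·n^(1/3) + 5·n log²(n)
Θ(n!)

Order the terms by growth rate: 6·n^(1/3) ≺ 5·n log²(n) ≺ 4·n!.
The fastest-growing term 4·n! dominates as n → ∞; dropping its constant factor gives Θ(n!).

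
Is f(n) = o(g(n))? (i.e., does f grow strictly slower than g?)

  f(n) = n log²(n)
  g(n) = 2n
False

f(n) = n log²(n) is O(n log² n), and g(n) = 2n is O(n).
Since O(n log² n) grows faster than or equal to O(n), f(n) = o(g(n)) is false.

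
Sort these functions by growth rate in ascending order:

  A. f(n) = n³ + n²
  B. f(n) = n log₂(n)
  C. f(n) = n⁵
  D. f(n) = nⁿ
B < A < C < D

Comparing growth rates:
B = n log₂(n) is O(n log n)
A = n³ + n² is O(n³)
C = n⁵ is O(n⁵)
D = nⁿ is O(nⁿ)

Therefore, the order from slowest to fastest is: B < A < C < D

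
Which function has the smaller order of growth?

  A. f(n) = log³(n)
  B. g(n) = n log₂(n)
A

f(n) = log³(n) is O(log³ n), while g(n) = n log₂(n) is O(n log n).
Since O(log³ n) grows slower than O(n log n), f(n) is dominated.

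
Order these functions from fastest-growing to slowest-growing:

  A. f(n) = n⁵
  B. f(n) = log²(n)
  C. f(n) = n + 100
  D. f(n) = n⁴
A > D > C > B

Comparing growth rates:
A = n⁵ is O(n⁵)
D = n⁴ is O(n⁴)
C = n + 100 is O(n)
B = log²(n) is O(log² n)

Therefore, the order from fastest to slowest is: A > D > C > B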